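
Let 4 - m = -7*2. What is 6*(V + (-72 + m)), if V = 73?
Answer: 114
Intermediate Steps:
m = 18 (m = 4 - (-7)*2 = 4 - 1*(-14) = 4 + 14 = 18)
6*(V + (-72 + m)) = 6*(73 + (-72 + 18)) = 6*(73 - 54) = 6*19 = 114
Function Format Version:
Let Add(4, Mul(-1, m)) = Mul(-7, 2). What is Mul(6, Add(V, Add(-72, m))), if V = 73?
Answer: 114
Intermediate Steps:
m = 18 (m = Add(4, Mul(-1, Mul(-7, 2))) = Add(4, Mul(-1, -14)) = Add(4, 14) = 18)
Mul(6, Add(V, Add(-72, m))) = Mul(6, Add(73, Add(-72, 18))) = Mul(6, Add(73, -54)) = Mul(6, 19) = 114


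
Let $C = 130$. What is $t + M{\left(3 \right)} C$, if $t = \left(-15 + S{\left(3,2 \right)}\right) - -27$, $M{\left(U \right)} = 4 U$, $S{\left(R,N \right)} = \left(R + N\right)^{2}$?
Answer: $1597$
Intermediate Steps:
$S{\left(R,N \right)} = \left(N + R\right)^{2}$
$t = 37$ ($t = \left(-15 + \left(2 + 3\right)^{2}\right) - -27 = \left(-15 + 5^{2}\right) + 27 = \left(-15 + 25\right) + 27 = 10 + 27 = 37$)
$t + M{\left(3 \right)} C = 37 + 4 \cdot 3 \cdot 130 = 37 + 12 \cdot 130 = 37 + 1560 = 1597$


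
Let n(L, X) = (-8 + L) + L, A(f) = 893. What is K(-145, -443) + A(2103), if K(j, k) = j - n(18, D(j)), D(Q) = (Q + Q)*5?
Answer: 720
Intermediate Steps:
D(Q) = 10*Q (D(Q) = (2*Q)*5 = 10*Q)
n(L, X) = -8 + 2*L
K(j, k) = -28 + j (K(j, k) = j - (-8 + 2*18) = j - (-8 + 36) = j - 1*28 = j - 28 = -28 + j)
K(-145, -443) + A(2103) = (-28 - 145) + 893 = -173 + 893 = 720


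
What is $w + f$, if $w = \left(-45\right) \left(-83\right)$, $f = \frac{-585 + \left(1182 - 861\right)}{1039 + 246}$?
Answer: $\frac{4799211}{1285} \approx 3734.8$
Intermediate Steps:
$f = - \frac{264}{1285}$ ($f = \frac{-585 + \left(1182 - 861\right)}{1285} = \left(-585 + 321\right) \frac{1}{1285} = \left(-264\right) \frac{1}{1285} = - \frac{264}{1285} \approx -0.20545$)
$w = 3735$
$w + f = 3735 - \frac{264}{1285} = \frac{4799211}{1285}$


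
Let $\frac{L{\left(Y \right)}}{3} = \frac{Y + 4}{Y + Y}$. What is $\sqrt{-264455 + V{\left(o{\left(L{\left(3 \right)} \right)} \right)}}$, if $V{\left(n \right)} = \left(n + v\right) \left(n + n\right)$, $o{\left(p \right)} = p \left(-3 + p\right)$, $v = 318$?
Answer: $\frac{i \sqrt{4213374}}{4} \approx 513.16 i$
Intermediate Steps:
$L{\left(Y \right)} = \frac{3 \left(4 + Y\right)}{2 Y}$ ($L{\left(Y \right)} = 3 \frac{Y + 4}{Y + Y} = 3 \frac{4 + Y}{2 Y} = \frac{3 \left(4 + Y\right)}{2 Y}$)
$V{\left(n \right)} = 2 n \left(318 + n\right)$ ($V{\left(n \right)} = \left(n + 318\right) \left(n + n\right) = \left(318 + n\right) 2 n = 2 n \left(318 + n\right)$)
$\sqrt{-264455 + V{\left(o{\left(L{\left(3 \right)} \right)} \right)}} = \sqrt{-264455 + 2 \left(\frac{3}{2} + \frac{6}{3}\right) \left(-3 + \left(\frac{3}{2} + \frac{6}{3}\right)\right) \left(318 + \left(\frac{3}{2} + \frac{6}{3}\right) \left(-3 + \left(\frac{3}{2} + \frac{6}{3}\right)\right)\right)} = \sqrt{-264455 + 2 \left(\frac{3}{2} + 6 \cdot \frac{1}{3}\right) \left(-3 + \left(\frac{3}{2} + 6 \cdot \frac{1}{3}\right)\right) \left(318 + \left(\frac{3}{2} + 6 \cdot \frac{1}{3}\right) \left(-3 + \left(\frac{3}{2} + 6 \cdot \frac{1}{3}\right)\right)\right)} = \sqrt{-264455 + 2 \left(\frac{3}{2} + 2\right) \left(-3 + \left(\frac{3}{2} + 2\right)\right) \left(318 + \left(\frac{3}{2} + 2\right) \left(-3 + \left(\frac{3}{2} + 2\right)\right)\right)} = \sqrt{-264455 + 2 \frac{7 \left(-3 + \frac{7}{2}\right)}{2} \left(318 + \frac{7 \left(-3 + \frac{7}{2}\right)}{2}\right)} = \sqrt{-264455 + 2 \cdot \frac{7}{2} \cdot \frac{1}{2} \left(318 + \frac{7}{2} \cdot \frac{1}{2}\right)} = \sqrt{-264455 + 2 \cdot \frac{7}{4} \left(318 + \frac{7}{4}\right)} = \sqrt{-264455 + 2 \cdot \frac{7}{4} \cdot \frac{1279}{4}} = \sqrt{-264455 + \frac{8953}{8}} = \sqrt{- \frac{2106687}{8}} = \frac{i \sqrt{4213374}}{4}$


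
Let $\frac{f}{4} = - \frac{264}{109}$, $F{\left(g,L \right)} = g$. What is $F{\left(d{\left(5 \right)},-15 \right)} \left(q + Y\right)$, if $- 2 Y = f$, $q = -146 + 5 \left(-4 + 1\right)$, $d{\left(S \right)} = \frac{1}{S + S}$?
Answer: $- \frac{17021}{1090} \approx -15.616$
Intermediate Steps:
$d{\left(S \right)} = \frac{1}{2 S}$
$q = -161$ ($q = -146 + 5 \left(-3\right) = -146 - 15 = -161$)
$f = - \frac{1056}{109}$ ($f = 4 \left(- \frac{264}{109}\right) = - \frac{1056}{109} \approx -9.6881$)
$Y = \frac{528}{109}$ ($Y = \left(- \frac{1}{2}\right) \left(- \frac{1056}{109}\right) = \frac{528}{109} \approx 4.844$)
$F{\left(d{\left(5 \right)},-15 \right)} \left(q + Y\right) = \frac{1}{2 \cdot 5} \left(-161 + \frac{528}{109}\right) = \frac{1}{2} \cdot \frac{1}{5} \left(- \frac{17021}{109}\right) = \frac{1}{10} \left(- \frac{17021}{109}\right) = - \frac{17021}{1090}$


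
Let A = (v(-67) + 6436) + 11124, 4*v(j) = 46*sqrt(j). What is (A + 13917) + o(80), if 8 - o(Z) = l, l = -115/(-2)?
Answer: 62855/2 + 23*I*sqrt(67)/2 ≈ 31428.0 + 94.132*I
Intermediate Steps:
v(j) = 23*sqrt(j)/2 (v(j) = (46*sqrt(j))/4 = 23*sqrt(j)/2)
l = 115/2 (l = -115*(-1/2) = 115/2 ≈ 57.500)
o(Z) = -99/2 (o(Z) = 8 - 1*115/2 = 8 - 115/2 = -99/2)
A = 17560 + 23*I*sqrt(67)/2 (A = (23*sqrt(-67)/2 + 6436) + 11124 = (23*(I*sqrt(67))/2 + 6436) + 11124 = (23*I*sqrt(67)/2 + 6436) + 11124 = (6436 + 23*I*sqrt(67)/2) + 11124 = 17560 + 23*I*sqrt(67)/2 ≈ 17560.0 + 94.132*I)
(A + 13917) + o(80) = ((17560 + 23*I*sqrt(67)/2) + 13917) - 99/2 = (31477 + 23*I*sqrt(67)/2) - 99/2 = 62855/2 + 23*I*sqrt(67)/2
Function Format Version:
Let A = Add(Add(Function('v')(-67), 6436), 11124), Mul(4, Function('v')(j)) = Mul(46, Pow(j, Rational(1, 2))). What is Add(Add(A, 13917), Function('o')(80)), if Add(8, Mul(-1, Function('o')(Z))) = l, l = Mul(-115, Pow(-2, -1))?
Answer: Add(Rational(62855, 2), Mul(Rational(23, 2), I, Pow(67, Rational(1, 2)))) ≈ Add(31428., Mul(94.132, I))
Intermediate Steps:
Function('v')(j) = Mul(Rational(23, 2), Pow(j, Rational(1, 2))) (Function('v')(j) = Mul(Rational(1, 4), Mul(46, Pow(j, Rational(1, 2)))) = Mul(Rational(23, 2), Pow(j, Rational(1, 2))))
l = Rational(115, 2) (l = Mul(-115, Rational(-1, 2)) = Rational(115, 2) ≈ 57.500)
Function('o')(Z) = Rational(-99, 2) (Function('o')(Z) = Add(8, Mul(-1, Rational(115, 2))) = Add(8, Rational(-115, 2)) = Rational(-99, 2))
A = Add(17560, Mul(Rational(23, 2), I, Pow(67, Rational(1, 2)))) (A = Add(Add(Mul(Rational(23, 2), Pow(-67, Rational(1, 2))), 6436), 11124) = Add(Add(Mul(Rational(23, 2), Mul(I, Pow(67, Rational(1, 2)))), 6436), 11124) = Add(Add(Mul(Rational(23, 2), I, Pow(67, Rational(1, 2))), 6436), 11124) = Add(Add(6436, Mul(Rational(23, 2), I, Pow(67, Rational(1, 2)))), 11124) = Add(17560, Mul(Rational(23, 2), I, Pow(67, Rational(1, 2)))) ≈ Add(17560., Mul(94.132, I)))
Add(Add(A, 13917), Function('o')(80)) = Add(Add(Add(17560, Mul(Rational(23, 2), I, Pow(67, Rational(1, 2)))), 13917), Rational(-99, 2)) = Add(Add(31477, Mul(Rational(23, 2), I, Pow(67, Rational(1, 2)))), Rational(-99, 2)) = Add(Rational(62855, 2), Mul(Rational(23, 2), I, Pow(67, Rational(1, 2))))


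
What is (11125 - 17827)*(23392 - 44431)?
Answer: 141003378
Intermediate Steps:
(11125 - 17827)*(23392 - 44431) = -6702*(-21039) = 141003378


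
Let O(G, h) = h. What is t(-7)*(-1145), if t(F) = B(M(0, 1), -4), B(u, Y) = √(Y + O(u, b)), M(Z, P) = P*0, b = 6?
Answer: -1145*√2 ≈ -1619.3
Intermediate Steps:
M(Z, P) = 0
B(u, Y) = √(6 + Y) (B(u, Y) = √(Y + 6) = √(6 + Y))
t(F) = √2 (t(F) = √(6 - 4) = √2)
t(-7)*(-1145) = √2*(-1145) = -1145*√2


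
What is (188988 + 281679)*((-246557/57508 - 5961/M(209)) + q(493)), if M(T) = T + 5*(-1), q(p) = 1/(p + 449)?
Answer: -1210304243517595/76744426 ≈ -1.5771e+7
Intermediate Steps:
q(p) = 1/(449 + p)
M(T) = -5 + T (M(T) = T - 5 = -5 + T)
(188988 + 281679)*((-246557/57508 - 5961/M(209)) + q(493)) = (188988 + 281679)*((-246557/57508 - 5961/(-5 + 209)) + 1/(449 + 493)) = 470667*((-246557*1/57508 - 5961/204) + 1/942) = 470667*((-246557/57508 - 5961*1/204) + 1/942) = 470667*((-246557/57508 - 1987/68) + 1/942) = 470667*(-8189642/244409 + 1/942) = 470667*(-7714398355/230233278) = -1210304243517595/76744426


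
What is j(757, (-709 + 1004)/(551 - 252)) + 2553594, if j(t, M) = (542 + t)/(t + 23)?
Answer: 663934873/260 ≈ 2.5536e+6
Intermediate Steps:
j(t, M) = (542 + t)/(23 + t)
j(757, (-709 + 1004)/(551 - 252)) + 2553594 = (542 + 757)/(23 + 757) + 2553594 = 1299/780 + 2553594 = (1/780)*1299 + 2553594 = 433/260 + 2553594 = 663934873/260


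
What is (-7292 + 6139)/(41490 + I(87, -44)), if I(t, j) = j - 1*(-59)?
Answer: -1153/41505 ≈ -0.027780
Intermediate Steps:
I(t, j) = 59 + j (I(t, j) = j + 59 = 59 + j)
(-7292 + 6139)/(41490 + I(87, -44)) = (-7292 + 6139)/(41490 + (59 - 44)) = -1153/(41490 + 15) = -1153/41505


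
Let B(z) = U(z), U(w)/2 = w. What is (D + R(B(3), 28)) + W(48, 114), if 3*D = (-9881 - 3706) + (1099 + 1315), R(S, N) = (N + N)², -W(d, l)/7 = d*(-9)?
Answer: 7307/3 ≈ 2435.7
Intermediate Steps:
U(w) = 2*w
B(z) = 2*z
W(d, l) = 63*d (W(d, l) = -7*d*(-9) = -(-63)*d = 63*d)
R(S, N) = 4*N² (R(S, N) = (2*N)² = 4*N²)
D = -11173/3 (D = ((-9881 - 3706) + (1099 + 1315))/3 = (-13587 + 2414)/3 = (⅓)*(-11173) = -11173/3 ≈ -3724.3)
(D + R(B(3), 28)) + W(48, 114) = (-11173/3 + 4*28²) + 63*48 = (-11173/3 + 4*784) + 3024 = (-11173/3 + 3136) + 3024 = -1765/3 + 3024 = 7307/3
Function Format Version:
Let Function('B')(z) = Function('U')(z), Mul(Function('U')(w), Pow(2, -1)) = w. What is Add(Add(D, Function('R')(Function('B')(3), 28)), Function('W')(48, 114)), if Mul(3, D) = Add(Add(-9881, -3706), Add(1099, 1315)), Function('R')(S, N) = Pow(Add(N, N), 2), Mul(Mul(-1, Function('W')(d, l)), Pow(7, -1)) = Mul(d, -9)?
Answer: Rational(7307, 3) ≈ 2435.7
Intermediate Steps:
Function('U')(w) = Mul(2, w)
Function('B')(z) = Mul(2, z)
Function('W')(d, l) = Mul(63, d) (Function('W')(d, l) = Mul(-7, Mul(d, -9)) = Mul(-7, Mul(-9, d)) = Mul(63, d))
Function('R')(S, N) = Mul(4, Pow(N, 2)) (Function('R')(S, N) = Pow(Mul(2, N), 2) = Mul(4, Pow(N, 2)))
D = Rational(-11173, 3) (D = Mul(Rational(1, 3), Add(Add(-9881, -3706), Add(1099, 1315))) = Mul(Rational(1, 3), Add(-13587, 2414)) = Mul(Rational(1, 3), -11173) = Rational(-11173, 3) ≈ -3724.3)
Add(Add(D, Function('R')(Function('B')(3), 28)), Function('W')(48, 114)) = Add(Add(Rational(-11173, 3), Mul(4, Pow(28, 2))), Mul(63, 48)) = Add(Add(Rational(-11173, 3), Mul(4, 784)), 3024) = Add(Add(Rational(-11173, 3), 3136), 3024) = Add(Rational(-1765, 3), 3024) = Rational(7307, 3)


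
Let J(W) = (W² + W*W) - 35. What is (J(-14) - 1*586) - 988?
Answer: -1217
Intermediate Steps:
J(W) = -35 + 2*W² (J(W) = (W² + W²) - 35 = 2*W² - 35 = -35 + 2*W²)
(J(-14) - 1*586) - 988 = ((-35 + 2*(-14)²) - 1*586) - 988 = ((-35 + 2*196) - 586) - 988 = ((-35 + 392) - 586) - 988 = (357 - 586) - 988 = -229 - 988 = -1217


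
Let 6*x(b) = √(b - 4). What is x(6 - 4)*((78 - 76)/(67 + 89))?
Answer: I*√2/468 ≈ 0.0030218*I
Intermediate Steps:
x(b) = √(-4 + b)/6 (x(b) = √(b - 4)/6 = √(-4 + b)/6)
x(6 - 4)*((78 - 76)/(67 + 89)) = (√(-4 + (6 - 4))/6)*((78 - 76)/(67 + 89)) = (√(-4 + 2)/6)*(2/156) = (√(-2)/6)*(2*(1/156)) = ((I*√2)/6)*(1/78) = (I*√2/6)*(1/78) = I*√2/468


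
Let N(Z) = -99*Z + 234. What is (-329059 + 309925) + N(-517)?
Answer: 32283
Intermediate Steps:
N(Z) = 234 - 99*Z
(-329059 + 309925) + N(-517) = (-329059 + 309925) + (234 - 99*(-517)) = -19134 + (234 + 51183) = -19134 + 51417 = 32283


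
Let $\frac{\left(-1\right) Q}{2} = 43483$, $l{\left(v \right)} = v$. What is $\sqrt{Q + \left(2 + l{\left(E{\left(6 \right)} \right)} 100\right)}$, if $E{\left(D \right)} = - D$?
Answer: $2 i \sqrt{21891} \approx 295.91 i$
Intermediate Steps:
$Q = -86966$ ($Q = \left(-2\right) 43483 = -86966$)
$\sqrt{Q + \left(2 + l{\left(E{\left(6 \right)} \right)} 100\right)} = \sqrt{-86966 + \left(2 + \left(-1\right) 6 \cdot 100\right)} = \sqrt{-86966 + \left(2 - 600\right)} = \sqrt{-86966 - 598} = \sqrt{-87564} = 2 i \sqrt{21891}$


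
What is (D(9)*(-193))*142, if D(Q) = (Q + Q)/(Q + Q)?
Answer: -27406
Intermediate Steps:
D(Q) = 1 (D(Q) = (2*Q)/((2*Q)) = (2*Q)*(1/(2*Q)) = 1)
(D(9)*(-193))*142 = (1*(-193))*142 = -193*142 = -27406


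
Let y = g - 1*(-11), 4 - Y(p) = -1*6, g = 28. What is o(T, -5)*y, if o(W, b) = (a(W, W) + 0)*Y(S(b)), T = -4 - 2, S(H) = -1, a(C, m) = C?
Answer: -2340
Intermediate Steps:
T = -6
Y(p) = 10 (Y(p) = 4 - (-1)*6 = 4 - 1*(-6) = 4 + 6 = 10)
y = 39 (y = 28 - 1*(-11) = 28 + 11 = 39)
o(W, b) = 10*W (o(W, b) = (W + 0)*10 = W*10 = 10*W)
o(T, -5)*y = (10*(-6))*39 = -60*39 = -2340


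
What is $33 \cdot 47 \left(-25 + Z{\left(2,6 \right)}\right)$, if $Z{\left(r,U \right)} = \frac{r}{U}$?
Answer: $-38258$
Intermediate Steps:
$33 \cdot 47 \left(-25 + Z{\left(2,6 \right)}\right) = 33 \cdot 47 \left(-25 + \frac{2}{6}\right) = 33 \cdot 47 \left(-25 + 2 \cdot \frac{1}{6}\right) = 33 \cdot 47 \left(-25 + \frac{1}{3}\right) = 33 \cdot 47 \left(- \frac{74}{3}\right) = 33 \left(- \frac{3478}{3}\right) = -38258$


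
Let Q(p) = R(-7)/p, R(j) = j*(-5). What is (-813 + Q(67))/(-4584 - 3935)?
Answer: 54436/570773 ≈ 0.095372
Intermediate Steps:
R(j) = -5*j
Q(p) = 35/p (Q(p) = (-5*(-7))/p = 35/p)
(-813 + Q(67))/(-4584 - 3935) = (-813 + 35/67)/(-4584 - 3935) = (-813 + 35*(1/67))/(-8519) = (-813 + 35/67)*(-1/8519) = -54436/67*(-1/8519) = 54436/570773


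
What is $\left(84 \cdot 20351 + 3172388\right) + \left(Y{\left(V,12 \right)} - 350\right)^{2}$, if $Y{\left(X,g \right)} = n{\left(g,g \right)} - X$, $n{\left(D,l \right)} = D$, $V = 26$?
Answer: $5014368$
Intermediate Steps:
$Y{\left(X,g \right)} = g - X$
$\left(84 \cdot 20351 + 3172388\right) + \left(Y{\left(V,12 \right)} - 350\right)^{2} = \left(84 \cdot 20351 + 3172388\right) + \left(\left(12 - 26\right) - 350\right)^{2} = \left(1709484 + 3172388\right) + \left(\left(12 - 26\right) - 350\right)^{2} = 4881872 + \left(-14 - 350\right)^{2} = 4881872 + \left(-364\right)^{2} = 4881872 + 132496 = 5014368$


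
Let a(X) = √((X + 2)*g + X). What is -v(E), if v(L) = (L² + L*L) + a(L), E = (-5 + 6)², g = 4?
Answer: -2 - √13 ≈ -5.6056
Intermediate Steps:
a(X) = √(8 + 5*X) (a(X) = √((X + 2)*4 + X) = √((2 + X)*4 + X) = √((8 + 4*X) + X) = √(8 + 5*X))
E = 1 (E = 1² = 1)
v(L) = √(8 + 5*L) + 2*L² (v(L) = (L² + L*L) + √(8 + 5*L) = (L² + L²) + √(8 + 5*L) = 2*L² + √(8 + 5*L) = √(8 + 5*L) + 2*L²)
-v(E) = -(√(8 + 5*1) + 2*1²) = -(√(8 + 5) + 2*1) = -(√13 + 2) = -(2 + √13) = -2 - √13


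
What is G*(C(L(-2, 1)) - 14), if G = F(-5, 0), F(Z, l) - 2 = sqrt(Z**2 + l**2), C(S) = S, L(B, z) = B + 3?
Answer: -91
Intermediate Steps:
L(B, z) = 3 + B
F(Z, l) = 2 + sqrt(Z**2 + l**2)
G = 7 (G = 2 + sqrt((-5)**2 + 0**2) = 2 + sqrt(25 + 0) = 2 + sqrt(25) = 2 + 5 = 7)
G*(C(L(-2, 1)) - 14) = 7*((3 - 2) - 14) = 7*(1 - 14) = 7*(-13) = -91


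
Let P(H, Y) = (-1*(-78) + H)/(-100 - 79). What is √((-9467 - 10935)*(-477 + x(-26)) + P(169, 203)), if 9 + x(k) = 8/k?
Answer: √53725020341655/2327 ≈ 3149.9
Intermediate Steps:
P(H, Y) = -78/179 - H/179 (P(H, Y) = (78 + H)/(-179) = (78 + H)*(-1/179) = -78/179 - H/179)
x(k) = -9 + 8/k
√((-9467 - 10935)*(-477 + x(-26)) + P(169, 203)) = √((-9467 - 10935)*(-477 + (-9 + 8/(-26))) + (-78/179 - 1/179*169)) = √(-20402*(-477 + (-9 + 8*(-1/26))) + (-78/179 - 169/179)) = √(-20402*(-477 + (-9 - 4/13)) - 247/179) = √(-20402*(-477 - 121/13) - 247/179) = √(-20402*(-6322/13) - 247/179) = √(128981444/13 - 247/179) = √(23087675265/2327) = √53725020341655/2327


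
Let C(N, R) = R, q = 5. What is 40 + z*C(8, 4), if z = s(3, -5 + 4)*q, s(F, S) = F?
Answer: 100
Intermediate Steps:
z = 15 (z = 3*5 = 15)
40 + z*C(8, 4) = 40 + 15*4 = 40 + 60 = 100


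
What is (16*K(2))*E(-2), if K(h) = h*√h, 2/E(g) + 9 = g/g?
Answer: -8*√2 ≈ -11.314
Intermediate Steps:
E(g) = -¼ (E(g) = 2/(-9 + g/g) = 2/(-9 + 1) = 2/(-8) = 2*(-⅛) = -¼)
K(h) = h^(3/2)
(16*K(2))*E(-2) = (16*2^(3/2))*(-¼) = (16*(2*√2))*(-¼) = (32*√2)*(-¼) = -8*√2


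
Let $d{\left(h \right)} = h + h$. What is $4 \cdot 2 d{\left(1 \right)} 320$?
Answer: $5120$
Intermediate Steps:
$d{\left(h \right)} = 2 h$
$4 \cdot 2 d{\left(1 \right)} 320 = 4 \cdot 2 \cdot 2 \cdot 1 \cdot 320 = 8 \cdot 2 \cdot 320 = 16 \cdot 320 = 5120$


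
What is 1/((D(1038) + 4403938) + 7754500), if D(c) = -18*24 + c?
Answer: 1/12159044 ≈ 8.2243e-8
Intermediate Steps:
D(c) = -432 + c
1/((D(1038) + 4403938) + 7754500) = 1/(((-432 + 1038) + 4403938) + 7754500) = 1/((606 + 4403938) + 7754500) = 1/(4404544 + 7754500) = 1/12159044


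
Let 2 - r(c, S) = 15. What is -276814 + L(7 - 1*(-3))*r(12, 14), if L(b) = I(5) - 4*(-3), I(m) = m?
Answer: -277035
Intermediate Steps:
r(c, S) = -13 (r(c, S) = 2 - 1*15 = 2 - 15 = -13)
L(b) = 17 (L(b) = 5 - 4*(-3) = 5 + 12 = 17)
-276814 + L(7 - 1*(-3))*r(12, 14) = -276814 + 17*(-13) = -276814 - 221 = -277035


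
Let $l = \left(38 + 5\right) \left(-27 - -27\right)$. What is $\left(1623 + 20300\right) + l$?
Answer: $21923$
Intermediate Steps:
$l = 0$ ($l = 43 \left(-27 + 27\right) = 43 \cdot 0 = 0$)
$\left(1623 + 20300\right) + l = \left(1623 + 20300\right) + 0 = 21923 + 0 = 21923$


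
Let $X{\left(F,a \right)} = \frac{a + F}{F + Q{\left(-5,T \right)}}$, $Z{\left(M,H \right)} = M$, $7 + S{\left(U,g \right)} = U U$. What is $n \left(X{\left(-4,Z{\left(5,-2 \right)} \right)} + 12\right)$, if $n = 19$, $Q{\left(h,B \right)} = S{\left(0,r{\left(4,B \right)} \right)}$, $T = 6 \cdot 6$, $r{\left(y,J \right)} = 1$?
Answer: $\frac{2489}{11} \approx 226.27$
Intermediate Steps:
$T = 36$
$S{\left(U,g \right)} = -7 + U^{2}$ ($S{\left(U,g \right)} = -7 + U U = -7 + U^{2}$)
$Q{\left(h,B \right)} = -7$ ($Q{\left(h,B \right)} = -7 + 0^{2} = -7 + 0 = -7$)
$X{\left(F,a \right)} = \frac{F + a}{-7 + F}$ ($X{\left(F,a \right)} = \frac{a + F}{F - 7} = \frac{F + a}{-7 + F}$)
$n \left(X{\left(-4,Z{\left(5,-2 \right)} \right)} + 12\right) = 19 \left(\frac{-4 + 5}{-7 - 4} + 12\right) = 19 \left(\frac{1}{-11} \cdot 1 + 12\right) = 19 \left(\left(- \frac{1}{11}\right) 1 + 12\right) = 19 \left(- \frac{1}{11} + 12\right) = 19 \cdot \frac{131}{11} = \frac{2489}{11}$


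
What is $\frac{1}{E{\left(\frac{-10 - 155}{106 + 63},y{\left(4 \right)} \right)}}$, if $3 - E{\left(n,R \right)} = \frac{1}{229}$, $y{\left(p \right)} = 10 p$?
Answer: $\frac{229}{686} \approx 0.33382$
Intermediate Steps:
$E{\left(n,R \right)} = \frac{686}{229}$ ($E{\left(n,R \right)} = 3 - \frac{1}{229} = \frac{686}{229}$)
$\frac{1}{E{\left(\frac{-10 - 155}{106 + 63},y{\left(4 \right)} \right)}} = \frac{1}{\frac{686}{229}} = \frac{229}{686}$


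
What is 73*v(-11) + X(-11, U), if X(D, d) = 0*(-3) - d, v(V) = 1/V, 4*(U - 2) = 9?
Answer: -479/44 ≈ -10.886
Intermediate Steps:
U = 17/4 (U = 2 + (¼)*9 = 2 + 9/4 = 17/4 ≈ 4.2500)
X(D, d) = -d (X(D, d) = 0 - d = -d)
73*v(-11) + X(-11, U) = 73/(-11) - 1*17/4 = 73*(-1/11) - 17/4 = -73/11 - 17/4 = -479/44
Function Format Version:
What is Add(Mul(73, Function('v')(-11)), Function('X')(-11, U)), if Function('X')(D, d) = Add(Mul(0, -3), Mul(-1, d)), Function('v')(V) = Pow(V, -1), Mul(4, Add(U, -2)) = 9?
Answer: Rational(-479, 44) ≈ -10.886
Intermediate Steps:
U = Rational(17, 4) (U = Add(2, Mul(Rational(1, 4), 9)) = Add(2, Rational(9, 4)) = Rational(17, 4) ≈ 4.2500)
Function('X')(D, d) = Mul(-1, d) (Function('X')(D, d) = Add(0, Mul(-1, d)) = Mul(-1, d))
Add(Mul(73, Function('v')(-11)), Function('X')(-11, U)) = Add(Mul(73, Pow(-11, -1)), Mul(-1, Rational(17, 4))) = Add(Mul(73, Rational(-1, 11)), Rational(-17, 4)) = Add(Rational(-73, 11), Rational(-17, 4)) = Rational(-479, 44)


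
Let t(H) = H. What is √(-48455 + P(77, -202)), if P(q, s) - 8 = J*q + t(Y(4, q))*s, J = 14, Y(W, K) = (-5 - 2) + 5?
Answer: I*√46965 ≈ 216.71*I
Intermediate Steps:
Y(W, K) = -2 (Y(W, K) = -7 + 5 = -2)
P(q, s) = 8 - 2*s + 14*q (P(q, s) = 8 + (14*q - 2*s) = 8 + (-2*s + 14*q) = 8 - 2*s + 14*q)
√(-48455 + P(77, -202)) = √(-48455 + (8 - 2*(-202) + 14*77)) = √(-48455 + (8 + 404 + 1078)) = √(-48455 + 1490) = √(-46965) = I*√46965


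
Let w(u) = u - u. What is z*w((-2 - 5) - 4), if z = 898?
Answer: 0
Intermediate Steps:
w(u) = 0
z*w((-2 - 5) - 4) = 898*0 = 0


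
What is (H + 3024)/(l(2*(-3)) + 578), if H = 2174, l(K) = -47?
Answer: 5198/531 ≈ 9.7891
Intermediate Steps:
(H + 3024)/(l(2*(-3)) + 578) = (2174 + 3024)/(-47 + 578) = 5198/531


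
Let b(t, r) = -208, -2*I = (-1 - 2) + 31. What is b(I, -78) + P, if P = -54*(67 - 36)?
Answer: -1882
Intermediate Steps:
I = -14 (I = -((-1 - 2) + 31)/2 = -(-3 + 31)/2 = -½*28 = -14)
P = -1674 (P = -54*31 = -1674)
b(I, -78) + P = -208 - 1674 = -1882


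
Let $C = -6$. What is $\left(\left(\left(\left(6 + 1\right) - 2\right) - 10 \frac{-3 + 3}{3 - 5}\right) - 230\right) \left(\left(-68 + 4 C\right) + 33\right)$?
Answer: $13275$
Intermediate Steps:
$\left(\left(\left(\left(6 + 1\right) - 2\right) - 10 \frac{-3 + 3}{3 - 5}\right) - 230\right) \left(\left(-68 + 4 C\right) + 33\right) = \left(\left(\left(\left(6 + 1\right) - 2\right) - 10 \frac{-3 + 3}{3 - 5}\right) - 230\right) \left(\left(-68 + 4 \left(-6\right)\right) + 33\right) = \left(\left(\left(7 - 2\right) - 10 \frac{0}{-2}\right) - 230\right) \left(\left(-68 - 24\right) + 33\right) = \left(\left(5 - 10 \cdot 0 \left(- \frac{1}{2}\right)\right) - 230\right) \left(-92 + 33\right) = \left(\left(5 - 0\right) - 230\right) \left(-59\right) = \left(\left(5 + 0\right) - 230\right) \left(-59\right) = \left(5 - 230\right) \left(-59\right) = \left(-225\right) \left(-59\right) = 13275$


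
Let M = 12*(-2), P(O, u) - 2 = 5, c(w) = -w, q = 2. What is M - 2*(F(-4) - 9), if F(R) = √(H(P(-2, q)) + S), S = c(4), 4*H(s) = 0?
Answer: -6 - 4*I ≈ -6.0 - 4.0*I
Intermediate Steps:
P(O, u) = 7 (P(O, u) = 2 + 5 = 7)
H(s) = 0 (H(s) = (¼)*0 = 0)
S = -4 (S = -1*4 = -4)
F(R) = 2*I (F(R) = √(0 - 4) = √(-4) = 2*I)
M = -24
M - 2*(F(-4) - 9) = -24 - 2*(2*I - 9) = -24 - 2*(-9 + 2*I) = -24 + (18 - 4*I) = -6 - 4*I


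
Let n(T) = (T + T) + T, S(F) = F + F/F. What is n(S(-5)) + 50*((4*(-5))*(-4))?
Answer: 3988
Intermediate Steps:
S(F) = 1 + F (S(F) = F + 1 = 1 + F)
n(T) = 3*T (n(T) = 2*T + T = 3*T)
n(S(-5)) + 50*((4*(-5))*(-4)) = 3*(1 - 5) + 50*((4*(-5))*(-4)) = 3*(-4) + 50*(-20*(-4)) = -12 + 50*80 = -12 + 4000 = 3988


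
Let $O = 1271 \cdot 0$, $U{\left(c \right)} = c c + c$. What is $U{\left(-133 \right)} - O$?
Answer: $17556$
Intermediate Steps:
$U{\left(c \right)} = c + c^{2}$ ($U{\left(c \right)} = c^{2} + c = c + c^{2}$)
$O = 0$
$U{\left(-133 \right)} - O = - 133 \left(1 - 133\right) - 0 = \left(-133\right) \left(-132\right) + 0 = 17556 + 0 = 17556$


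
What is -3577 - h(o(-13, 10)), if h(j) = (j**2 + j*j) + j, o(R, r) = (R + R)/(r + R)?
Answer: -33623/9 ≈ -3735.9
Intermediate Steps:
o(R, r) = 2*R/(R + r) (o(R, r) = (2*R)/(R + r) = 2*R/(R + r))
h(j) = j + 2*j**2 (h(j) = (j**2 + j**2) + j = 2*j**2 + j = j + 2*j**2)
-3577 - h(o(-13, 10)) = -3577 - 2*(-13)/(-13 + 10)*(1 + 2*(2*(-13)/(-13 + 10))) = -3577 - 2*(-13)/(-3)*(1 + 2*(2*(-13)/(-3))) = -3577 - 2*(-13)*(-1/3)*(1 + 2*(2*(-13)*(-1/3))) = -3577 - 26*(1 + 2*(26/3))/3 = -3577 - 26*(1 + 52/3)/3 = -3577 - 26*55/(3*3) = -3577 - 1*1430/9 = -3577 - 1430/9 = -33623/9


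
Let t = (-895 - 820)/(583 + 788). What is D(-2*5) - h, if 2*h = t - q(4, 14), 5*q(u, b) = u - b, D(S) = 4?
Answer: 9941/2742 ≈ 3.6255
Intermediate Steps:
q(u, b) = -b/5 + u/5 (q(u, b) = (u - b)/5 = -b/5 + u/5)
t = -1715/1371 ≈ -1.2509
h = 1027/2742 (h = (-1715/1371 - (-1/5*14 + (1/5)*4))/2 = (-1715/1371 - (-14/5 + 4/5))/2 = (-1715/1371 - 1*(-2))/2 = (-1715/1371 + 2)/2 = (1/2)*(1027/1371) = 1027/2742 ≈ 0.37454)
D(-2*5) - h = 4 - 1*1027/2742 = 4 - 1027/2742 = 9941/2742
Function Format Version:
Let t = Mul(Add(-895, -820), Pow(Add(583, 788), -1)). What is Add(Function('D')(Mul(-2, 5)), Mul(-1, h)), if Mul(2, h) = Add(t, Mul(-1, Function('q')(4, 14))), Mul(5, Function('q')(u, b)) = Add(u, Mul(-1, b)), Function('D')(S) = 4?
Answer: Rational(9941, 2742) ≈ 3.6255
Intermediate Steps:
Function('q')(u, b) = Add(Mul(Rational(-1, 5), b), Mul(Rational(1, 5), u)) (Function('q')(u, b) = Mul(Rational(1, 5), Add(u, Mul(-1, b))) = Add(Mul(Rational(-1, 5), b), Mul(Rational(1, 5), u)))
t = Rational(-1715, 1371) (t = Mul(-1715, Pow(1371, -1)) = Mul(-1715, Rational(1, 1371)) = Rational(-1715, 1371) ≈ -1.2509)
h = Rational(1027, 2742) (h = Mul(Rational(1, 2), Add(Rational(-1715, 1371), Mul(-1, Add(Mul(Rational(-1, 5), 14), Mul(Rational(1, 5), 4))))) = Mul(Rational(1, 2), Add(Rational(-1715, 1371), Mul(-1, Add(Rational(-14, 5), Rational(4, 5))))) = Mul(Rational(1, 2), Add(Rational(-1715, 1371), Mul(-1, -2))) = Mul(Rational(1, 2), Add(Rational(-1715, 1371), 2)) = Mul(Rational(1, 2), Rational(1027, 1371)) = Rational(1027, 2742) ≈ 0.37454)
Add(Function('D')(Mul(-2, 5)), Mul(-1, h)) = Add(4, Mul(-1, Rational(1027, 2742))) = Add(4, Rational(-1027, 2742)) = Rational(9941, 2742)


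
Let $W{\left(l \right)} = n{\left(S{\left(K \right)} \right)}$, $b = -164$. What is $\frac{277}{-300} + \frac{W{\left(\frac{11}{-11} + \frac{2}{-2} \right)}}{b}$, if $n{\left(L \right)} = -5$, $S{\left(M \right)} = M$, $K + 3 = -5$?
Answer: $- \frac{5491}{6150} \approx -0.89285$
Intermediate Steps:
$K = -8$ ($K = -3 - 5 = -8$)
$W{\left(l \right)} = -5$
$\frac{277}{-300} + \frac{W{\left(\frac{11}{-11} + \frac{2}{-2} \right)}}{b} = \frac{277}{-300} - \frac{5}{-164} = 277 \left(- \frac{1}{300}\right) - - \frac{5}{164} = - \frac{277}{300} + \frac{5}{164} = - \frac{5491}{6150}$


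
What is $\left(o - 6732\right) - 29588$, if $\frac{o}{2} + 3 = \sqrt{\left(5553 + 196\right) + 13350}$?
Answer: $-36326 + 2 \sqrt{19099} \approx -36050.0$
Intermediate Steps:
$o = -6 + 2 \sqrt{19099}$ ($o = -6 + 2 \sqrt{\left(5553 + 196\right) + 13350} = -6 + 2 \sqrt{5749 + 13350} = -6 + 2 \sqrt{19099} \approx 270.4$)
$\left(o - 6732\right) - 29588 = \left(\left(-6 + 2 \sqrt{19099}\right) - 6732\right) - 29588 = \left(-6738 + 2 \sqrt{19099}\right) - 29588 = -36326 + 2 \sqrt{19099}$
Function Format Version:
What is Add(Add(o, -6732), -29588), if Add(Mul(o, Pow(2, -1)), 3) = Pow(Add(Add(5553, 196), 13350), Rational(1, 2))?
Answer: Add(-36326, Mul(2, Pow(19099, Rational(1, 2)))) ≈ -36050.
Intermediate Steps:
o = Add(-6, Mul(2, Pow(19099, Rational(1, 2)))) (o = Add(-6, Mul(2, Pow(Add(Add(5553, 196), 13350), Rational(1, 2)))) = Add(-6, Mul(2, Pow(Add(5749, 13350), Rational(1, 2)))) = Add(-6, Mul(2, Pow(19099, Rational(1, 2)))) ≈ 270.40)
Add(Add(o, -6732), -29588) = Add(Add(Add(-6, Mul(2, Pow(19099, Rational(1, 2)))), -6732), -29588) = Add(Add(-6738, Mul(2, Pow(19099, Rational(1, 2)))), -29588) = Add(-36326, Mul(2, Pow(19099, Rational(1, 2))))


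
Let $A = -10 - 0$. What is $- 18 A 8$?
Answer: $1440$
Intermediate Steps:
$A = -10$ ($A = -10 + 0 = -10$)
$- 18 A 8 = \left(-18\right) \left(-10\right) 8 = 180 \cdot 8 = 1440$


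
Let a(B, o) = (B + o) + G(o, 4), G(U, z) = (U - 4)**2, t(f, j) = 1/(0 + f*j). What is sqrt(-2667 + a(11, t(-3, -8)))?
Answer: I*sqrt(1520807)/24 ≈ 51.384*I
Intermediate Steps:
t(f, j) = 1/(f*j)
G(U, z) = (-4 + U)**2
a(B, o) = B + o + (-4 + o)**2 (a(B, o) = (B + o) + (-4 + o)**2 = B + o + (-4 + o)**2)
sqrt(-2667 + a(11, t(-3, -8))) = sqrt(-2667 + (11 + 1/(-3*(-8)) + (-4 + 1/(-3*(-8)))**2)) = sqrt(-2667 + (11 - 1/3*(-1/8) + (-4 - 1/3*(-1/8))**2)) = sqrt(-2667 + (11 + 1/24 + (-4 + 1/24)**2)) = sqrt(-2667 + (11 + 1/24 + (-95/24)**2)) = sqrt(-2667 + (11 + 1/24 + 9025/576)) = sqrt(-2667 + 15385/576) = sqrt(-1520807/576) = I*sqrt(1520807)/24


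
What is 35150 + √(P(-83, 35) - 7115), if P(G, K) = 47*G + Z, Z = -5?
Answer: 35150 + I*√11021 ≈ 35150.0 + 104.98*I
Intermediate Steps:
P(G, K) = -5 + 47*G (P(G, K) = 47*G - 5 = -5 + 47*G)
35150 + √(P(-83, 35) - 7115) = 35150 + √((-5 + 47*(-83)) - 7115) = 35150 + √((-5 - 3901) - 7115) = 35150 + √(-3906 - 7115) = 35150 + √(-11021) = 35150 + I*√11021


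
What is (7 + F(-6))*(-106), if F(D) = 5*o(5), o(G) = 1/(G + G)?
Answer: -795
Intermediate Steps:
o(G) = 1/(2*G)
F(D) = 1/2 (F(D) = 5*((1/2)/5) = 5*((1/2)*(1/5)) = 5*(1/10) = 1/2)
(7 + F(-6))*(-106) = (7 + 1/2)*(-106) = (15/2)*(-106) = -795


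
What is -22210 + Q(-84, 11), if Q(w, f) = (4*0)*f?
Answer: -22210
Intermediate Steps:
Q(w, f) = 0 (Q(w, f) = 0*f = 0)
-22210 + Q(-84, 11) = -22210 + 0 = -22210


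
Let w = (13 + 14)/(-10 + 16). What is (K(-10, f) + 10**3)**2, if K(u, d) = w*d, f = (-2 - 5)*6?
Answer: 657721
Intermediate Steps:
w = 9/2 (w = 27/6 = 27*(1/6) = 9/2 ≈ 4.5000)
f = -42 (f = -7*6 = -42)
K(u, d) = 9*d/2
(K(-10, f) + 10**3)**2 = ((9/2)*(-42) + 10**3)**2 = (-189 + 1000)**2 = 811**2 = 657721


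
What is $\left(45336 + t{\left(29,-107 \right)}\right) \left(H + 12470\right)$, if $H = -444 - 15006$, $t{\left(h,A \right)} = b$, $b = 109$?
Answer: $-135426100$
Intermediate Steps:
$t{\left(h,A \right)} = 109$
$H = -15450$ ($H = -444 - 15006 = -15450$)
$\left(45336 + t{\left(29,-107 \right)}\right) \left(H + 12470\right) = \left(45336 + 109\right) \left(-15450 + 12470\right) = 45445 \left(-2980\right) = -135426100$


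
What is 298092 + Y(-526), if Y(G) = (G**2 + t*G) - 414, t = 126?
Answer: 508078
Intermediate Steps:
Y(G) = -414 + G**2 + 126*G (Y(G) = (G**2 + 126*G) - 414 = -414 + G**2 + 126*G)
298092 + Y(-526) = 298092 + (-414 + (-526)**2 + 126*(-526)) = 298092 + (-414 + 276676 - 66276) = 298092 + 209986 = 508078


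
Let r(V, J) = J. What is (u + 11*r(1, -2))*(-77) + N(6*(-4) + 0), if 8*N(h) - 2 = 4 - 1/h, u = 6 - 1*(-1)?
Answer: 221905/192 ≈ 1155.8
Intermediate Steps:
u = 7 (u = 6 + 1 = 7)
N(h) = 3/4 - 1/(8*h) (N(h) = 1/4 + (4 - 1/h)/8 = 1/4 + (1/2 - 1/(8*h)) = 3/4 - 1/(8*h))
(u + 11*r(1, -2))*(-77) + N(6*(-4) + 0) = (7 + 11*(-2))*(-77) + (-1 + 6*(6*(-4) + 0))/(8*(6*(-4) + 0)) = (7 - 22)*(-77) + (-1 + 6*(-24 + 0))/(8*(-24 + 0)) = -15*(-77) + (1/8)*(-1 + 6*(-24))/(-24) = 1155 + (1/8)*(-1/24)*(-1 - 144) = 1155 + (1/8)*(-1/24)*(-145) = 1155 + 145/192 = 221905/192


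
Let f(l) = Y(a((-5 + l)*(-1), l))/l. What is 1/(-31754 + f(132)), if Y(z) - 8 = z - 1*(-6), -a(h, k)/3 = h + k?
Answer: -132/4191529 ≈ -3.1492e-5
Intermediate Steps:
a(h, k) = -3*h - 3*k (a(h, k) = -3*(h + k) = -3*h - 3*k)
Y(z) = 14 + z (Y(z) = 8 + (z - 1*(-6)) = 8 + (z + 6) = 8 + (6 + z) = 14 + z)
f(l) = -1/l (f(l) = (14 + (-3*(-5 + l)*(-1) - 3*l))/l = (14 + (-3*(5 - l) - 3*l))/l = (14 + ((-15 + 3*l) - 3*l))/l = (14 - 15)/l = -1/l)
1/(-31754 + f(132)) = 1/(-31754 - 1/132) = 1/(-4191529/132) = -132/4191529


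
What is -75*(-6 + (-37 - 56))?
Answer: 7425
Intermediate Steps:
-75*(-6 + (-37 - 56)) = -75*(-6 - 93) = -75*(-99) = 7425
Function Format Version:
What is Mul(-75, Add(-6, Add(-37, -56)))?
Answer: 7425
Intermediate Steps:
Mul(-75, Add(-6, Add(-37, -56))) = Mul(-75, Add(-6, -93)) = Mul(-75, -99) = 7425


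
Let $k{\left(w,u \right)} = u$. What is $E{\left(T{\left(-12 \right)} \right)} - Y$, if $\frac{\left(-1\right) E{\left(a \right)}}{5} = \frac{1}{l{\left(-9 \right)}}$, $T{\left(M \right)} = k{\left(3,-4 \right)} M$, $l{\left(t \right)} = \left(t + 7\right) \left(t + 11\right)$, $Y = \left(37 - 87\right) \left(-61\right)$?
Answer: $- \frac{12195}{4} \approx -3048.8$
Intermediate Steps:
$Y = 3050$ ($Y = \left(-50\right) \left(-61\right) = 3050$)
$l{\left(t \right)} = \left(7 + t\right) \left(11 + t\right)$
$T{\left(M \right)} = - 4 M$
$E{\left(a \right)} = \frac{5}{4}$ ($E{\left(a \right)} = - \frac{5}{77 + \left(-9\right)^{2} + 18 \left(-9\right)} = - \frac{5}{77 + 81 - 162} = - \frac{5}{-4} = \left(-5\right) \left(- \frac{1}{4}\right) = \frac{5}{4}$)
$E{\left(T{\left(-12 \right)} \right)} - Y = \frac{5}{4} - 3050 = - \frac{12195}{4}$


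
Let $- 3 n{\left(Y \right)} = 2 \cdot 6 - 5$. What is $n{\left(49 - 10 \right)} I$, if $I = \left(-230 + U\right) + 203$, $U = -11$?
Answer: $\frac{266}{3} \approx 88.667$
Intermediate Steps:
$I = -38$ ($I = \left(-230 - 11\right) + 203 = -241 + 203 = -38$)
$n{\left(Y \right)} = - \frac{7}{3}$ ($n{\left(Y \right)} = - \frac{2 \cdot 6 - 5}{3} = - \frac{12 - 5}{3} = \left(- \frac{1}{3}\right) 7 = - \frac{7}{3}$)
$n{\left(49 - 10 \right)} I = \left(- \frac{7}{3}\right) \left(-38\right) = \frac{266}{3}$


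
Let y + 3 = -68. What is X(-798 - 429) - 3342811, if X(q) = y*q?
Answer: -3255694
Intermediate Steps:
y = -71 (y = -3 - 68 = -71)
X(q) = -71*q
X(-798 - 429) - 3342811 = -71*(-798 - 429) - 3342811 = -71*(-1227) - 3342811 = 87117 - 3342811 = -3255694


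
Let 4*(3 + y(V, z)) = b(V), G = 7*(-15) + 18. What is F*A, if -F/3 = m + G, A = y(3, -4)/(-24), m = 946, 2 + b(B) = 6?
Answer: -859/4 ≈ -214.75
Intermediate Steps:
b(B) = 4 (b(B) = -2 + 6 = 4)
G = -87 (G = -105 + 18 = -87)
y(V, z) = -2 (y(V, z) = -3 + (¼)*4 = -3 + 1 = -2)
A = 1/12 (A = -2/(-24) = -2*(-1/24) = 1/12 ≈ 0.083333)
F = -2577 (F = -3*(946 - 87) = -3*859 = -2577)
F*A = -2577*1/12 = -859/4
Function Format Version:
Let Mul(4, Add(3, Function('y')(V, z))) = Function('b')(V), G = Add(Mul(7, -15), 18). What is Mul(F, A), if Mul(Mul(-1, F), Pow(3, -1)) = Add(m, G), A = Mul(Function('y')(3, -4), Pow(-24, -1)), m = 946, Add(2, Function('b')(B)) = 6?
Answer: Rational(-859, 4) ≈ -214.75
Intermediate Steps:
Function('b')(B) = 4 (Function('b')(B) = Add(-2, 6) = 4)
G = -87 (G = Add(-105, 18) = -87)
Function('y')(V, z) = -2 (Function('y')(V, z) = Add(-3, Mul(Rational(1, 4), 4)) = Add(-3, 1) = -2)
A = Rational(1, 12) (A = Mul(-2, Pow(-24, -1)) = Mul(-2, Rational(-1, 24)) = Rational(1, 12) ≈ 0.083333)
F = -2577 (F = Mul(-3, Add(946, -87)) = Mul(-3, 859) = -2577)
Mul(F, A) = Mul(-2577, Rational(1, 12)) = Rational(-859, 4)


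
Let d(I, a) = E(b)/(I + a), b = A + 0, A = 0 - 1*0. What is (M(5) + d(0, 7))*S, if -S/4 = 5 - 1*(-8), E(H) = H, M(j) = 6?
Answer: -312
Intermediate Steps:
A = 0 (A = 0 + 0 = 0)
b = 0 (b = 0 + 0 = 0)
S = -52 (S = -4*(5 - 1*(-8)) = -4*(5 + 8) = -4*13 = -52)
d(I, a) = 0 (d(I, a) = 0/(I + a) = 0)
(M(5) + d(0, 7))*S = (6 + 0)*(-52) = 6*(-52) = -312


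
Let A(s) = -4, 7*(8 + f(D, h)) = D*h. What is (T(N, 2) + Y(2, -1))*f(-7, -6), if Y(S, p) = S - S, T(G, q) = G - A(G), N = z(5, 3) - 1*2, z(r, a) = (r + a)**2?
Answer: -132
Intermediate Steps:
f(D, h) = -8 + D*h/7 (f(D, h) = -8 + (D*h)/7 = -8 + D*h/7)
z(r, a) = (a + r)**2
N = 62 (N = (3 + 5)**2 - 1*2 = 8**2 - 2 = 64 - 2 = 62)
T(G, q) = 4 + G (T(G, q) = G - 1*(-4) = G + 4 = 4 + G)
Y(S, p) = 0
(T(N, 2) + Y(2, -1))*f(-7, -6) = ((4 + 62) + 0)*(-8 + (1/7)*(-7)*(-6)) = (66 + 0)*(-8 + 6) = 66*(-2) = -132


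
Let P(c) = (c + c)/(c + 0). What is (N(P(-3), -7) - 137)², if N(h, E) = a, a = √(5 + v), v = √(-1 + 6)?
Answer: (137 - √(5 + √5))² ≈ 18039.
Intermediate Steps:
P(c) = 2 (P(c) = (2*c)/c = 2)
v = √5 ≈ 2.2361
a = √(5 + √5) ≈ 2.6900
N(h, E) = √(5 + √5)
(N(P(-3), -7) - 137)² = (√(5 + √5) - 137)² = (-137 + √(5 + √5))²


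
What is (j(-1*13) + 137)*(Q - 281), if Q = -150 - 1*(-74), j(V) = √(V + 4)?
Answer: -48909 - 1071*I ≈ -48909.0 - 1071.0*I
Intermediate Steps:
j(V) = √(4 + V)
Q = -76 (Q = -150 + 74 = -76)
(j(-1*13) + 137)*(Q - 281) = (√(4 - 1*13) + 137)*(-76 - 281) = (√(4 - 13) + 137)*(-357) = (√(-9) + 137)*(-357) = (3*I + 137)*(-357) = (137 + 3*I)*(-357) = -48909 - 1071*I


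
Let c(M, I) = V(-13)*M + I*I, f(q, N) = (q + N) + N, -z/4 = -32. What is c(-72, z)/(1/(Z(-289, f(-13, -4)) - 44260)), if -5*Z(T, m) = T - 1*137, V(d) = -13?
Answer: -765107536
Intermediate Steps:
z = 128 (z = -4*(-32) = 128)
f(q, N) = q + 2*N (f(q, N) = (N + q) + N = q + 2*N)
Z(T, m) = 137/5 - T/5 (Z(T, m) = -(T - 1*137)/5 = -(T - 137)/5 = -(-137 + T)/5 = 137/5 - T/5)
c(M, I) = I² - 13*M (c(M, I) = -13*M + I*I = -13*M + I² = I² - 13*M)
c(-72, z)/(1/(Z(-289, f(-13, -4)) - 44260)) = (128² - 13*(-72))/(1/((137/5 - ⅕*(-289)) - 44260)) = (16384 + 936)/(1/((137/5 + 289/5) - 44260)) = 17320/(1/(426/5 - 44260)) = 17320/(1/(-220874/5)) = 17320/(-5/220874) = 17320*(-220874/5) = -765107536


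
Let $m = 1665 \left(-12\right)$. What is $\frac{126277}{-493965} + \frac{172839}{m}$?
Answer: $- \frac{651106897}{73106820} \approx -8.9062$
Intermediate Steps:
$m = -19980$
$\frac{126277}{-493965} + \frac{172839}{m} = \frac{126277}{-493965} + \frac{172839}{-19980} = 126277 \left(- \frac{1}{493965}\right) + 172839 \left(- \frac{1}{19980}\right) = - \frac{126277}{493965} - \frac{57613}{6660} = - \frac{651106897}{73106820}$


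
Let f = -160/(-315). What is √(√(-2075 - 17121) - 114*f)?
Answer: √(-25536 + 882*I*√4799)/21 ≈ 6.7918 + 10.2*I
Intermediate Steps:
f = 32/63 (f = -160*(-1/315) = 32/63 ≈ 0.50794)
√(√(-2075 - 17121) - 114*f) = √(√(-2075 - 17121) - 114*32/63) = √(√(-19196) - 1216/21) = √(2*I*√4799 - 1216/21) = √(-1216/21 + 2*I*√4799)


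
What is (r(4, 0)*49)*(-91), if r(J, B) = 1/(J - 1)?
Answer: -4459/3 ≈ -1486.3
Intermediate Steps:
r(J, B) = 1/(-1 + J)
(r(4, 0)*49)*(-91) = (49/(-1 + 4))*(-91) = (49/3)*(-91) = -4459/3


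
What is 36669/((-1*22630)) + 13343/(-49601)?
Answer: -2120771159/1122470630 ≈ -1.8894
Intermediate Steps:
36669/((-1*22630)) + 13343/(-49601) = 36669/(-22630) + 13343*(-1/49601) = 36669*(-1/22630) - 13343/49601 = -36669/22630 - 13343/49601 = -2120771159/1122470630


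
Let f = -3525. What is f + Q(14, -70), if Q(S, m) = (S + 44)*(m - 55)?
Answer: -10775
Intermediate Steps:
Q(S, m) = (-55 + m)*(44 + S) (Q(S, m) = (44 + S)*(-55 + m) = (-55 + m)*(44 + S))
f + Q(14, -70) = -3525 + (-2420 - 55*14 + 44*(-70) + 14*(-70)) = -3525 + (-2420 - 770 - 3080 - 980) = -3525 - 7250 = -10775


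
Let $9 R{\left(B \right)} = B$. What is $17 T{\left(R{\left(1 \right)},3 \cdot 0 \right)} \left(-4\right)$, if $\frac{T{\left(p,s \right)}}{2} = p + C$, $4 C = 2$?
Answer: $- \frac{748}{9} \approx -83.111$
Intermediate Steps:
$C = \frac{1}{2}$ ($C = \frac{1}{4} \cdot 2 = \frac{1}{2} \approx 0.5$)
$R{\left(B \right)} = \frac{B}{9}$
$T{\left(p,s \right)} = 1 + 2 p$ ($T{\left(p,s \right)} = 2 \left(p + \frac{1}{2}\right) = 2 \left(\frac{1}{2} + p\right) = 1 + 2 p$)
$17 T{\left(R{\left(1 \right)},3 \cdot 0 \right)} \left(-4\right) = 17 \left(1 + 2 \cdot \frac{1}{9} \cdot 1\right) \left(-4\right) = 17 \left(1 + 2 \cdot \frac{1}{9}\right) \left(-4\right) = 17 \left(1 + \frac{2}{9}\right) \left(-4\right) = 17 \cdot \frac{11}{9} \left(-4\right) = \frac{187}{9} \left(-4\right) = - \frac{748}{9}$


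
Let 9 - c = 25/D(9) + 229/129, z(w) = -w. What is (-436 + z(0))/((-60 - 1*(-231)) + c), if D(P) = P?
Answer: -84366/33949 ≈ -2.4851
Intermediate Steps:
c = 1721/387 (c = 9 - (25/9 + 229/129) = 9 - 1*1762/387 = 9 - 1762/387 = 1721/387 ≈ 4.4470)
(-436 + z(0))/((-60 - 1*(-231)) + c) = (-436 - 1*0)/((-60 - 1*(-231)) + 1721/387) = (-436 + 0)/((-60 + 231) + 1721/387) = -436/(171 + 1721/387) = -436/67898/387 = -436*387/67898 = -84366/33949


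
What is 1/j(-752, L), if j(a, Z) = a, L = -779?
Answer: -1/752 ≈ -0.0013298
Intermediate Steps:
1/j(-752, L) = 1/(-752) = -1/752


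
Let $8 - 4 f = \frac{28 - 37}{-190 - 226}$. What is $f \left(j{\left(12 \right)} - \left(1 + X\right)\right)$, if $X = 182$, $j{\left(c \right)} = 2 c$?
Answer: $- \frac{527721}{1664} \approx -317.14$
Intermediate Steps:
$f = \frac{3319}{1664}$ ($f = 2 - \frac{\left(28 - 37\right) \frac{1}{-190 - 226}}{4} = 2 - \frac{\left(-9\right) \frac{1}{-416}}{4} = 2 - \frac{\left(-9\right) \left(- \frac{1}{416}\right)}{4} = 2 - \frac{9}{1664} = \frac{3319}{1664} \approx 1.9946$)
$f \left(j{\left(12 \right)} - \left(1 + X\right)\right) = \frac{3319 \left(2 \cdot 12 - 183\right)}{1664} = \frac{3319 \left(24 - 183\right)}{1664} = \frac{3319}{1664} \left(-159\right) = - \frac{527721}{1664}$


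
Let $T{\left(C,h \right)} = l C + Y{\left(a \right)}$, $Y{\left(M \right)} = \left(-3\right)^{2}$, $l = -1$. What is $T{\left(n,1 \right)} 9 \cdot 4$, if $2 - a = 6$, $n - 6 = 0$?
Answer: $108$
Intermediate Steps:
$n = 6$ ($n = 6 + 0 = 6$)
$a = -4$ ($a = 2 - 6 = -4$)
$Y{\left(M \right)} = 9$
$T{\left(C,h \right)} = 9 - C$ ($T{\left(C,h \right)} = - C + 9 = 9 - C$)
$T{\left(n,1 \right)} 9 \cdot 4 = \left(9 - 6\right) 9 \cdot 4 = 3 \cdot 9 \cdot 4 = 27 \cdot 4 = 108$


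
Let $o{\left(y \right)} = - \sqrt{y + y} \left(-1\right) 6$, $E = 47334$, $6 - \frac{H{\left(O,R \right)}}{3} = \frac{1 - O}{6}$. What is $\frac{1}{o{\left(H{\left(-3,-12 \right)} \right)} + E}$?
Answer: $\frac{7889}{373417734} - \frac{2 \sqrt{2}}{186708867} \approx 2.1111 \cdot 10^{-5}$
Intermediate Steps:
$H{\left(O,R \right)} = \frac{35}{2} + \frac{O}{2}$ ($H{\left(O,R \right)} = 18 - 3 \frac{1 - O}{6} = 18 - 3 \left(1 - O\right) \frac{1}{6} = 18 - 3 \left(\frac{1}{6} - \frac{O}{6}\right) = 18 + \left(- \frac{1}{2} + \frac{O}{2}\right) = \frac{35}{2} + \frac{O}{2}$)
$o{\left(y \right)} = 6 \sqrt{2} \sqrt{y}$ ($o{\left(y \right)} = - \sqrt{2 y} \left(-1\right) 6 = - \sqrt{2} \sqrt{y} \left(-1\right) 6 = \sqrt{2} \sqrt{y} 6 = 6 \sqrt{2} \sqrt{y}$)
$\frac{1}{o{\left(H{\left(-3,-12 \right)} \right)} + E} = \frac{1}{6 \sqrt{2} \sqrt{\frac{35}{2} + \frac{1}{2} \left(-3\right)} + 47334} = \frac{1}{6 \sqrt{2} \sqrt{\frac{35}{2} - \frac{3}{2}} + 47334} = \frac{1}{6 \sqrt{2} \sqrt{16} + 47334} = \frac{1}{6 \sqrt{2} \cdot 4 + 47334} = \frac{1}{24 \sqrt{2} + 47334} = \frac{1}{47334 + 24 \sqrt{2}}$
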